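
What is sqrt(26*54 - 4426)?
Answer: I*sqrt(3022) ≈ 54.973*I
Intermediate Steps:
sqrt(26*54 - 4426) = sqrt(1404 - 4426) = sqrt(-3022) = I*sqrt(3022)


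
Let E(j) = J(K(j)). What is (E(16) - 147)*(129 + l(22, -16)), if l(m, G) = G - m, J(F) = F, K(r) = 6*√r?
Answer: -11193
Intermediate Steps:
E(j) = 6*√j
(E(16) - 147)*(129 + l(22, -16)) = (6*√16 - 147)*(129 + (-16 - 1*22)) = (6*4 - 147)*(129 + (-16 - 22)) = (24 - 147)*(129 - 38) = -123*91 = -11193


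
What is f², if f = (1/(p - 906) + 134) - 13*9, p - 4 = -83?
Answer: 280361536/970225 ≈ 288.97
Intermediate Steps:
p = -79 (p = 4 - 83 = -79)
f = 16744/985 (f = (1/(-79 - 906) + 134) - 13*9 = (1/(-985) + 134) - 117 = (-1/985 + 134) - 117 = 131989/985 - 117 = 16744/985 ≈ 16.999)
f² = (16744/985)² = 280361536/970225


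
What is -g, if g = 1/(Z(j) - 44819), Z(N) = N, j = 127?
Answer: 1/44692 ≈ 2.2375e-5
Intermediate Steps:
g = -1/44692 (g = 1/(127 - 44819) = 1/(-44692) = -1/44692 ≈ -2.2375e-5)
-g = -1*(-1/44692) = 1/44692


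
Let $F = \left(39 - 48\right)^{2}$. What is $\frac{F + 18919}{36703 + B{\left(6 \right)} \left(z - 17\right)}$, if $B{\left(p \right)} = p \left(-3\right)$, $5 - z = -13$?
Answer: $\frac{3800}{7337} \approx 0.51792$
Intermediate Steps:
$z = 18$ ($z = 5 - -13 = 5 + 13 = 18$)
$B{\left(p \right)} = - 3 p$
$F = 81$ ($F = \left(-9\right)^{2} = 81$)
$\frac{F + 18919}{36703 + B{\left(6 \right)} \left(z - 17\right)} = \frac{81 + 18919}{36703 + \left(-3\right) 6 \left(18 - 17\right)} = \frac{19000}{36703 - 18} = \frac{19000}{36685} = 19000 \cdot \frac{1}{36685} = \frac{3800}{7337}$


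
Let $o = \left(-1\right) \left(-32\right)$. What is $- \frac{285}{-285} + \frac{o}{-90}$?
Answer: $\frac{29}{45} \approx 0.64444$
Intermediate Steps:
$o = 32$
$- \frac{285}{-285} + \frac{o}{-90} = - \frac{285}{-285} + \frac{32}{-90} = \left(-285\right) \left(- \frac{1}{285}\right) + 32 \left(- \frac{1}{90}\right) = 1 - \frac{16}{45} = \frac{29}{45}$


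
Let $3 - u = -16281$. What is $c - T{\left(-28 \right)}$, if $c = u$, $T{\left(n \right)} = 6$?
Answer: $16278$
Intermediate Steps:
$u = 16284$ ($u = 3 - -16281 = 3 + 16281 = 16284$)
$c = 16284$
$c - T{\left(-28 \right)} = 16284 - 6 = 16278$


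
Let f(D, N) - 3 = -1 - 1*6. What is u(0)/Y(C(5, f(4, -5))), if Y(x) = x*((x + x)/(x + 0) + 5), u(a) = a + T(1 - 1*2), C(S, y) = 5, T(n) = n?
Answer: -1/35 ≈ -0.028571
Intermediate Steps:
f(D, N) = -4 (f(D, N) = 3 + (-1 - 1*6) = 3 + (-1 - 6) = 3 - 7 = -4)
u(a) = -1 + a (u(a) = a + (1 - 1*2) = a + (1 - 2) = a - 1 = -1 + a)
Y(x) = 7*x (Y(x) = x*((2*x)/x + 5) = x*(2 + 5) = x*7 = 7*x)
u(0)/Y(C(5, f(4, -5))) = (-1 + 0)/((7*5)) = -1/35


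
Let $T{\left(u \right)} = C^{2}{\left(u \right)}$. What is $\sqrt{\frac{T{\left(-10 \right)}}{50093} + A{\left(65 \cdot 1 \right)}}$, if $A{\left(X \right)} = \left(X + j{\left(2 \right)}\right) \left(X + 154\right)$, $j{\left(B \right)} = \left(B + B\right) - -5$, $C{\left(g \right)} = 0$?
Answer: $\sqrt{16206} \approx 127.3$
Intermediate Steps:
$j{\left(B \right)} = 5 + 2 B$ ($j{\left(B \right)} = 2 B + 5 = 5 + 2 B$)
$T{\left(u \right)} = 0$ ($T{\left(u \right)} = 0^{2} = 0$)
$A{\left(X \right)} = \left(9 + X\right) \left(154 + X\right)$ ($A{\left(X \right)} = \left(X + \left(5 + 2 \cdot 2\right)\right) \left(X + 154\right) = \left(X + \left(5 + 4\right)\right) \left(154 + X\right) = \left(X + 9\right) \left(154 + X\right) = \left(9 + X\right) \left(154 + X\right)$)
$\sqrt{\frac{T{\left(-10 \right)}}{50093} + A{\left(65 \cdot 1 \right)}} = \sqrt{\frac{0}{50093} + \left(1386 + \left(65 \cdot 1\right)^{2} + 163 \cdot 65 \cdot 1\right)} = \sqrt{0 \cdot \frac{1}{50093} + \left(1386 + 65^{2} + 163 \cdot 65\right)} = \sqrt{0 + \left(1386 + 4225 + 10595\right)} = \sqrt{0 + 16206} = \sqrt{16206}$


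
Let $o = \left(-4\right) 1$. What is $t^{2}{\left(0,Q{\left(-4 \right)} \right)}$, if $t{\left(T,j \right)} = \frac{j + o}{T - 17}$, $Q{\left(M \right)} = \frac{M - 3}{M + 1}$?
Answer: $\frac{25}{2601} \approx 0.0096117$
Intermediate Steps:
$o = -4$
$Q{\left(M \right)} = \frac{-3 + M}{1 + M}$
$t{\left(T,j \right)} = \frac{-4 + j}{-17 + T}$ ($t{\left(T,j \right)} = \frac{j - 4}{T - 17} = \frac{-4 + j}{-17 + T}$)
$t^{2}{\left(0,Q{\left(-4 \right)} \right)} = \left(\frac{-4 + \frac{-3 - 4}{1 - 4}}{-17 + 0}\right)^{2} = \left(\frac{-4 + \frac{1}{-3} \left(-7\right)}{-17}\right)^{2} = \left(- \frac{-4 - - \frac{7}{3}}{17}\right)^{2} = \left(- \frac{-4 + \frac{7}{3}}{17}\right)^{2} = \left(\left(- \frac{1}{17}\right) \left(- \frac{5}{3}\right)\right)^{2} = \left(\frac{5}{51}\right)^{2} = \frac{25}{2601}$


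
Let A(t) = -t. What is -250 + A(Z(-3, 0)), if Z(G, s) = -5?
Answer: -245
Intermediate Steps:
-250 + A(Z(-3, 0)) = -250 - 1*(-5) = -250 + 5 = -245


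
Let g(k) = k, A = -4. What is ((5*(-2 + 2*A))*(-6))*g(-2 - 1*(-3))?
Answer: 300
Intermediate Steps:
((5*(-2 + 2*A))*(-6))*g(-2 - 1*(-3)) = ((5*(-2 + 2*(-4)))*(-6))*(-2 - 1*(-3)) = ((5*(-2 - 8))*(-6))*(-2 + 3) = ((5*(-10))*(-6))*1 = -50*(-6)*1 = 300*1 = 300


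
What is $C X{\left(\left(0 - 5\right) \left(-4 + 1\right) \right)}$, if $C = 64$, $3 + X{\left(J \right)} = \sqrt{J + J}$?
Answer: $-192 + 64 \sqrt{30} \approx 158.54$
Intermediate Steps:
$X{\left(J \right)} = -3 + \sqrt{2} \sqrt{J}$ ($X{\left(J \right)} = -3 + \sqrt{J + J} = -3 + \sqrt{2 J} = -3 + \sqrt{2} \sqrt{J}$)
$C X{\left(\left(0 - 5\right) \left(-4 + 1\right) \right)} = 64 \left(-3 + \sqrt{2} \sqrt{\left(0 - 5\right) \left(-4 + 1\right)}\right) = 64 \left(-3 + \sqrt{2} \sqrt{\left(-5\right) \left(-3\right)}\right) = 64 \left(-3 + \sqrt{2} \sqrt{15}\right) = 64 \left(-3 + \sqrt{30}\right) = -192 + 64 \sqrt{30}$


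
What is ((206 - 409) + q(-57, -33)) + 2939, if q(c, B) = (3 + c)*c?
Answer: 5814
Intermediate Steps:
q(c, B) = c*(3 + c)
((206 - 409) + q(-57, -33)) + 2939 = ((206 - 409) - 57*(3 - 57)) + 2939 = (-203 - 57*(-54)) + 2939 = (-203 + 3078) + 2939 = 2875 + 2939 = 5814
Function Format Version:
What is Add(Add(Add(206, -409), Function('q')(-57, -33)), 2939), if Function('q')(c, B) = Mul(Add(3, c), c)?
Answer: 5814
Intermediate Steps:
Function('q')(c, B) = Mul(c, Add(3, c))
Add(Add(Add(206, -409), Function('q')(-57, -33)), 2939) = Add(Add(Add(206, -409), Mul(-57, Add(3, -57))), 2939) = Add(Add(-203, Mul(-57, -54)), 2939) = Add(Add(-203, 3078), 2939) = Add(2875, 2939) = 5814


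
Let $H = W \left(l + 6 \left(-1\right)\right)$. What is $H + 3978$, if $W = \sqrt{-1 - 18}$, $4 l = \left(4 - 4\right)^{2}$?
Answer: $3978 - 6 i \sqrt{19} \approx 3978.0 - 26.153 i$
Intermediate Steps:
$l = 0$ ($l = \frac{\left(4 - 4\right)^{2}}{4} = \frac{0^{2}}{4} = \frac{1}{4} \cdot 0 = 0$)
$W = i \sqrt{19}$ ($W = \sqrt{-19} = i \sqrt{19} \approx 4.3589 i$)
$H = - 6 i \sqrt{19}$ ($H = i \sqrt{19} \left(0 + 6 \left(-1\right)\right) = i \sqrt{19} \left(0 - 6\right) = i \sqrt{19} \left(-6\right) = - 6 i \sqrt{19} \approx - 26.153 i$)
$H + 3978 = - 6 i \sqrt{19} + 3978 = 3978 - 6 i \sqrt{19}$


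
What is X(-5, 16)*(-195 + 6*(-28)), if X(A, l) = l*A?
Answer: 29040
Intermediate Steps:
X(A, l) = A*l
X(-5, 16)*(-195 + 6*(-28)) = (-5*16)*(-195 + 6*(-28)) = -80*(-195 - 168) = -80*(-363) = 29040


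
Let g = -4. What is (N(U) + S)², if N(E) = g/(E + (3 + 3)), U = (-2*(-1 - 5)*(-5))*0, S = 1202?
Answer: 12988816/9 ≈ 1.4432e+6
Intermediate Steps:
U = 0 (U = (-2*(-6)*(-5))*0 = (12*(-5))*0 = -60*0 = 0)
N(E) = -4/(6 + E) (N(E) = -4/(E + (3 + 3)) = -4/(E + 6) = -4/(6 + E))
(N(U) + S)² = (-4/(6 + 0) + 1202)² = (-4/6 + 1202)² = (-4*⅙ + 1202)² = (-⅔ + 1202)² = (3604/3)² = 12988816/9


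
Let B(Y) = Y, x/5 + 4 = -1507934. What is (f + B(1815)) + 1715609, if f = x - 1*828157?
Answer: -6650423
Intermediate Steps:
x = -7539690 (x = -20 + 5*(-1507934) = -20 - 7539670 = -7539690)
f = -8367847 (f = -7539690 - 1*828157 = -7539690 - 828157 = -8367847)
(f + B(1815)) + 1715609 = (-8367847 + 1815) + 1715609 = -8366032 + 1715609 = -6650423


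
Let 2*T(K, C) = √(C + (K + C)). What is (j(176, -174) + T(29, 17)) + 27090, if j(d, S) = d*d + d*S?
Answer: 27442 + 3*√7/2 ≈ 27446.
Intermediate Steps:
j(d, S) = d² + S*d
T(K, C) = √(K + 2*C)/2 (T(K, C) = √(C + (K + C))/2 = √(C + (C + K))/2 = √(K + 2*C)/2)
(j(176, -174) + T(29, 17)) + 27090 = (176*(-174 + 176) + √(29 + 2*17)/2) + 27090 = (176*2 + √(29 + 34)/2) + 27090 = (352 + √63/2) + 27090 = (352 + (3*√7)/2) + 27090 = (352 + 3*√7/2) + 27090 = 27442 + 3*√7/2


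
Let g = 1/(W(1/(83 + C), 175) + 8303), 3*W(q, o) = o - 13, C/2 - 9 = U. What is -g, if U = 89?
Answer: -1/8357 ≈ -0.00011966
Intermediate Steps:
C = 196 (C = 18 + 2*89 = 18 + 178 = 196)
W(q, o) = -13/3 + o/3 (W(q, o) = (o - 13)/3 = (-13 + o)/3 = -13/3 + o/3)
g = 1/8357 (g = 1/((-13/3 + (1/3)*175) + 8303) = 1/((-13/3 + 175/3) + 8303) = 1/(54 + 8303) = 1/8357 ≈ 0.00011966)
-g = -1*1/8357 = -1/8357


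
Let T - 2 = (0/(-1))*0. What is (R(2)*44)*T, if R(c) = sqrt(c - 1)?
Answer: 88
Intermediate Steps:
R(c) = sqrt(-1 + c)
T = 2 (T = 2 + (0/(-1))*0 = 2 + (0*(-1))*0 = 2 + 0*0 = 2 + 0 = 2)
(R(2)*44)*T = (sqrt(-1 + 2)*44)*2 = (sqrt(1)*44)*2 = (1*44)*2 = 44*2 = 88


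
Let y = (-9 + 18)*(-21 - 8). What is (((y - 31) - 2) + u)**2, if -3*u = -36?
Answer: 79524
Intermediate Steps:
y = -261 (y = 9*(-29) = -261)
u = 12 (u = -1/3*(-36) = 12)
(((y - 31) - 2) + u)**2 = (((-261 - 31) - 2) + 12)**2 = ((-292 - 2) + 12)**2 = (-294 + 12)**2 = (-282)**2 = 79524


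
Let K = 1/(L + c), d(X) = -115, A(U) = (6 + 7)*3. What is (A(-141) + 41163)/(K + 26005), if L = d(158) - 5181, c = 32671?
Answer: 563952375/355943438 ≈ 1.5844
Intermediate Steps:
A(U) = 39 (A(U) = 13*3 = 39)
L = -5296 (L = -115 - 5181 = -5296)
K = 1/27375 (K = 1/(-5296 + 32671) = 1/27375 ≈ 3.6530e-5)
(A(-141) + 41163)/(K + 26005) = (39 + 41163)/(1/27375 + 26005) = 41202/(711886876/27375) = 41202*(27375/711886876) = 563952375/355943438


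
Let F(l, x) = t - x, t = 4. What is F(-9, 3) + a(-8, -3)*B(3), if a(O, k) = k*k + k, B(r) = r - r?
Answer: 1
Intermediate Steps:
F(l, x) = 4 - x
B(r) = 0
a(O, k) = k + k**2 (a(O, k) = k**2 + k = k + k**2)
F(-9, 3) + a(-8, -3)*B(3) = (4 - 1*3) - 3*(1 - 3)*0 = (4 - 3) - 3*(-2)*0 = 1 + 6*0 = 1 + 0 = 1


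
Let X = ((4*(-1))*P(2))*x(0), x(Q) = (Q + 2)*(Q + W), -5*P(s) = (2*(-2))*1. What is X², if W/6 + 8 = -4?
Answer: 5308416/25 ≈ 2.1234e+5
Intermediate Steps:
W = -72 (W = -48 + 6*(-4) = -48 - 24 = -72)
P(s) = ⅘ (P(s) = -2*(-2)/5 = -(-4)/5 = -⅕*(-4) = ⅘)
x(Q) = (-72 + Q)*(2 + Q) (x(Q) = (Q + 2)*(Q - 72) = (2 + Q)*(-72 + Q) = (-72 + Q)*(2 + Q))
X = 2304/5 (X = ((4*(-1))*(⅘))*(-144 + 0² - 70*0) = (-4*⅘)*(-144 + 0 + 0) = -16/5*(-144) = 2304/5 ≈ 460.80)
X² = (2304/5)² = 5308416/25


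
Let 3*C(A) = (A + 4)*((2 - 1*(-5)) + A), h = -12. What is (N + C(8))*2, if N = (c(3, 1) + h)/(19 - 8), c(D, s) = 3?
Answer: 1302/11 ≈ 118.36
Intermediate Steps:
N = -9/11 (N = (3 - 12)/(19 - 8) = -9/11 ≈ -0.81818)
C(A) = (4 + A)*(7 + A)/3 (C(A) = ((A + 4)*((2 - 1*(-5)) + A))/3 = ((4 + A)*((2 + 5) + A))/3 = ((4 + A)*(7 + A))/3 = (4 + A)*(7 + A)/3)
(N + C(8))*2 = (-9/11 + (28/3 + (⅓)*8² + (11/3)*8))*2 = (-9/11 + (28/3 + (⅓)*64 + 88/3))*2 = (-9/11 + (28/3 + 64/3 + 88/3))*2 = (-9/11 + 60)*2 = (651/11)*2 = 1302/11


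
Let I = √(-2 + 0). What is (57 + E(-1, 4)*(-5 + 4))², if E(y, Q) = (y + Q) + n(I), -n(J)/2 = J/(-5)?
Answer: 72892/25 - 216*I*√2/5 ≈ 2915.7 - 61.094*I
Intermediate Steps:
I = I*√2 (I = √(-2) = I*√2 ≈ 1.4142*I)
n(J) = 2*J/5 (n(J) = -2*J/(-5) = -2*J*(-1)/5 = -(-2)*J/5 = 2*J/5)
E(y, Q) = Q + y + 2*I*√2/5 (E(y, Q) = (y + Q) + 2*(I*√2)/5 = (Q + y) + 2*I*√2/5 = Q + y + 2*I*√2/5)
(57 + E(-1, 4)*(-5 + 4))² = (57 + (4 - 1 + 2*I*√2/5)*(-5 + 4))² = (57 + (3 + 2*I*√2/5)*(-1))² = (57 + (-3 - 2*I*√2/5))² = (54 - 2*I*√2/5)²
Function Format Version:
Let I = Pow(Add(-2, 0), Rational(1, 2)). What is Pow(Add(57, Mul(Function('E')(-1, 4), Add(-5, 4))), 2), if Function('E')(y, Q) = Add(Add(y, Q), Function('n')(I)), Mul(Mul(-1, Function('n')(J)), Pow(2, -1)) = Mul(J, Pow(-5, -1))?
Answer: Add(Rational(72892, 25), Mul(Rational(-216, 5), I, Pow(2, Rational(1, 2)))) ≈ Add(2915.7, Mul(-61.094, I))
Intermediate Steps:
I = Mul(I, Pow(2, Rational(1, 2))) (I = Pow(-2, Rational(1, 2)) = Mul(I, Pow(2, Rational(1, 2))) ≈ Mul(1.4142, I))
Function('n')(J) = Mul(Rational(2, 5), J) (Function('n')(J) = Mul(-2, Mul(J, Pow(-5, -1))) = Mul(-2, Mul(J, Rational(-1, 5))) = Mul(-2, Mul(Rational(-1, 5), J)) = Mul(Rational(2, 5), J))
Function('E')(y, Q) = Add(Q, y, Mul(Rational(2, 5), I, Pow(2, Rational(1, 2)))) (Function('E')(y, Q) = Add(Add(y, Q), Mul(Rational(2, 5), Mul(I, Pow(2, Rational(1, 2))))) = Add(Add(Q, y), Mul(Rational(2, 5), I, Pow(2, Rational(1, 2)))) = Add(Q, y, Mul(Rational(2, 5), I, Pow(2, Rational(1, 2)))))
Pow(Add(57, Mul(Function('E')(-1, 4), Add(-5, 4))), 2) = Pow(Add(57, Mul(Add(4, -1, Mul(Rational(2, 5), I, Pow(2, Rational(1, 2)))), Add(-5, 4))), 2) = Pow(Add(57, Mul(Add(3, Mul(Rational(2, 5), I, Pow(2, Rational(1, 2)))), -1)), 2) = Pow(Add(57, Add(-3, Mul(Rational(-2, 5), I, Pow(2, Rational(1, 2))))), 2) = Pow(Add(54, Mul(Rational(-2, 5), I, Pow(2, Rational(1, 2)))), 2)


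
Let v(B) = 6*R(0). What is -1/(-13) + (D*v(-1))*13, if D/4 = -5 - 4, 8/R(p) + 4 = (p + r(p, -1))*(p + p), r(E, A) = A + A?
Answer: 73009/13 ≈ 5616.1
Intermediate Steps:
r(E, A) = 2*A
R(p) = 8/(-4 + 2*p*(-2 + p)) (R(p) = 8/(-4 + (p + 2*(-1))*(p + p)) = 8/(-4 + (p - 2)*(2*p)) = 8/(-4 + (-2 + p)*(2*p)) = 8/(-4 + 2*p*(-2 + p)))
D = -36 (D = 4*(-5 - 4) = 4*(-9) = -36)
v(B) = -12 (v(B) = 6*(4/(-2 + 0**2 - 2*0)) = 6*(4/(-2 + 0 + 0)) = 6*(4/(-2)) = 6*(4*(-1/2)) = 6*(-2) = -12)
-1/(-13) + (D*v(-1))*13 = -1/(-13) - 36*(-12)*13 = -1*(-1/13) + 432*13 = 1/13 + 5616 = 73009/13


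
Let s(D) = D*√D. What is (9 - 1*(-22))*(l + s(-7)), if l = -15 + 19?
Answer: 124 - 217*I*√7 ≈ 124.0 - 574.13*I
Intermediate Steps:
l = 4
s(D) = D^(3/2)
(9 - 1*(-22))*(l + s(-7)) = (9 - 1*(-22))*(4 + (-7)^(3/2)) = (9 + 22)*(4 - 7*I*√7) = 31*(4 - 7*I*√7) = 124 - 217*I*√7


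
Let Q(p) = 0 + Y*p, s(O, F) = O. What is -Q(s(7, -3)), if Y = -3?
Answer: 21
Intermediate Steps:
Q(p) = -3*p (Q(p) = 0 - 3*p = -3*p)
-Q(s(7, -3)) = -(-3)*7 = -1*(-21) = 21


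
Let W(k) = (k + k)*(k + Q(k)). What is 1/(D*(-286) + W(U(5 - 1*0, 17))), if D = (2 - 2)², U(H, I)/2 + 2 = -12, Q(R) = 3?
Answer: 1/1400 ≈ 0.00071429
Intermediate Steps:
U(H, I) = -28 (U(H, I) = -4 + 2*(-12) = -4 - 24 = -28)
D = 0 (D = 0² = 0)
W(k) = 2*k*(3 + k) (W(k) = (k + k)*(k + 3) = (2*k)*(3 + k) = 2*k*(3 + k))
1/(D*(-286) + W(U(5 - 1*0, 17))) = 1/(0*(-286) + 2*(-28)*(3 - 28)) = 1/(0 + 2*(-28)*(-25)) = 1/(0 + 1400) = 1/1400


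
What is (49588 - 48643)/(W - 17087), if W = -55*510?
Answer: -945/45137 ≈ -0.020936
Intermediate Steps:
W = -28050
(49588 - 48643)/(W - 17087) = (49588 - 48643)/(-28050 - 17087) = 945/(-45137) = 945*(-1/45137) = -945/45137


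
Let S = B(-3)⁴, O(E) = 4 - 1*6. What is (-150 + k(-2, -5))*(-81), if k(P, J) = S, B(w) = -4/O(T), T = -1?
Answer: 10854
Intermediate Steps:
O(E) = -2 (O(E) = 4 - 6 = -2)
B(w) = 2 (B(w) = -4/(-2) = -4*(-½) = 2)
S = 16 (S = 2⁴ = 16)
k(P, J) = 16
(-150 + k(-2, -5))*(-81) = (-150 + 16)*(-81) = -134*(-81) = 10854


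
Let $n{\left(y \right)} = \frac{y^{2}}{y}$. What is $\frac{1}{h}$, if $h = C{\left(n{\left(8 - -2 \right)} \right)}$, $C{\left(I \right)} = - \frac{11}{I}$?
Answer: $- \frac{10}{11} \approx -0.90909$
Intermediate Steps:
$n{\left(y \right)} = y$
$h = - \frac{11}{10}$ ($h = - \frac{11}{8 - -2} = - \frac{11}{8 + 2} = - \frac{11}{10} \approx -1.1$)
$\frac{1}{h} = \frac{1}{- \frac{11}{10}} = - \frac{10}{11}$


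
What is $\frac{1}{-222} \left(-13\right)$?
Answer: $\frac{13}{222} \approx 0.058559$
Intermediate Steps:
$\frac{1}{-222} \left(-13\right) = \left(- \frac{1}{222}\right) \left(-13\right) = \frac{13}{222}$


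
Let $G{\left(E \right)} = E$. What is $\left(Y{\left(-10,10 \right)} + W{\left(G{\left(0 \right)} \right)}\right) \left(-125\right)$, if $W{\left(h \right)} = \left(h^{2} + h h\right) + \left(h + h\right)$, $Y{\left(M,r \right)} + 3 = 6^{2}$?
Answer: $-4125$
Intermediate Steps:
$Y{\left(M,r \right)} = 33$ ($Y{\left(M,r \right)} = -3 + 6^{2} = -3 + 36 = 33$)
$W{\left(h \right)} = 2 h + 2 h^{2}$ ($W{\left(h \right)} = \left(h^{2} + h^{2}\right) + 2 h = 2 h^{2} + 2 h = 2 h + 2 h^{2}$)
$\left(Y{\left(-10,10 \right)} + W{\left(G{\left(0 \right)} \right)}\right) \left(-125\right) = \left(33 + 2 \cdot 0 \left(1 + 0\right)\right) \left(-125\right) = \left(33 + 2 \cdot 0 \cdot 1\right) \left(-125\right) = \left(33 + 0\right) \left(-125\right) = 33 \left(-125\right) = -4125$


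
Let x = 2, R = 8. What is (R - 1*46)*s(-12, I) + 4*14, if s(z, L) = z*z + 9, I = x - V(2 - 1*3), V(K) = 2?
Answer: -5758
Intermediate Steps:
I = 0 (I = 2 - 1*2 = 2 - 2 = 0)
s(z, L) = 9 + z² (s(z, L) = z² + 9 = 9 + z²)
(R - 1*46)*s(-12, I) + 4*14 = (8 - 1*46)*(9 + (-12)²) + 4*14 = (8 - 46)*(9 + 144) + 56 = -38*153 + 56 = -5814 + 56 = -5758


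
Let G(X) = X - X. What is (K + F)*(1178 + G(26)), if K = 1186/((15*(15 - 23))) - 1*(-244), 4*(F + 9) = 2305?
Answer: 14160149/15 ≈ 9.4401e+5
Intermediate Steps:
G(X) = 0
F = 2269/4 (F = -9 + (¼)*2305 = -9 + 2305/4 = 2269/4 ≈ 567.25)
K = 14047/60 (K = 1186/((15*(-8))) + 244 = 1186/(-120) + 244 = 1186*(-1/120) + 244 = -593/60 + 244 = 14047/60 ≈ 234.12)
(K + F)*(1178 + G(26)) = (14047/60 + 2269/4)*(1178 + 0) = (24041/30)*1178 = 14160149/15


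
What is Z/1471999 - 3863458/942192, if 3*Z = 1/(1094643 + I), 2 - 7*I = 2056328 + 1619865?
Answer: -1889180844478925131/460719665704004040 ≈ -4.1005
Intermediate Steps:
I = -3676191/7 (I = 2/7 - (2056328 + 1619865)/7 = 2/7 - 1/7*3676193 = 2/7 - 3676193/7 = -3676191/7 ≈ -5.2517e+5)
Z = 7/11958930 (Z = 1/(3*(1094643 - 3676191/7)) = 1/(3*(3986310/7)) = (1/3)*(7/3986310) = 7/11958930 ≈ 5.8534e-7)
Z/1471999 - 3863458/942192 = (7/11958930)/1471999 - 3863458/942192 = (7/11958930)*(1/1471999) - 3863458*1/942192 = 7/17603533001070 - 1931729/471096 = -1889180844478925131/460719665704004040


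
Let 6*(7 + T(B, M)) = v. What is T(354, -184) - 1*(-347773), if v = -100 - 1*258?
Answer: 1043119/3 ≈ 3.4771e+5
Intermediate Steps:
v = -358 (v = -100 - 258 = -358)
T(B, M) = -200/3 (T(B, M) = -7 + (⅙)*(-358) = -7 - 179/3 = -200/3)
T(354, -184) - 1*(-347773) = -200/3 - 1*(-347773) = -200/3 + 347773 = 1043119/3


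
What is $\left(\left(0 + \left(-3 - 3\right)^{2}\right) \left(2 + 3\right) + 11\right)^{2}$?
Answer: $36481$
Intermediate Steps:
$\left(\left(0 + \left(-3 - 3\right)^{2}\right) \left(2 + 3\right) + 11\right)^{2} = \left(\left(0 + \left(-6\right)^{2}\right) 5 + 11\right)^{2} = \left(\left(0 + 36\right) 5 + 11\right)^{2} = \left(36 \cdot 5 + 11\right)^{2} = \left(180 + 11\right)^{2} = 191^{2} = 36481$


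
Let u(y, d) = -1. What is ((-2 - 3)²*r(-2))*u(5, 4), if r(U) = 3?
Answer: -75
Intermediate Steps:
((-2 - 3)²*r(-2))*u(5, 4) = ((-2 - 3)²*3)*(-1) = ((-5)²*3)*(-1) = (25*3)*(-1) = 75*(-1) = -75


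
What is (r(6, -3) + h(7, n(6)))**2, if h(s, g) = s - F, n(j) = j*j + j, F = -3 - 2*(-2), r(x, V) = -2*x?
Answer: 36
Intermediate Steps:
F = 1 (F = -3 - 1*(-4) = -3 + 4 = 1)
n(j) = j + j**2 (n(j) = j**2 + j = j + j**2)
h(s, g) = -1 + s (h(s, g) = s - 1*1 = s - 1 = -1 + s)
(r(6, -3) + h(7, n(6)))**2 = (-2*6 + (-1 + 7))**2 = (-12 + 6)**2 = (-6)**2 = 36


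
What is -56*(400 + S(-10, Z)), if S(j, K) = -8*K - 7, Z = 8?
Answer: -18424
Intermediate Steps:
S(j, K) = -7 - 8*K
-56*(400 + S(-10, Z)) = -56*(400 + (-7 - 8*8)) = -56*(400 + (-7 - 64)) = -56*(400 - 71) = -56*329 = -18424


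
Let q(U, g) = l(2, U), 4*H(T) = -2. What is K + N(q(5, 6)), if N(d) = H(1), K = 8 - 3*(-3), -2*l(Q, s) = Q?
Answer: 33/2 ≈ 16.500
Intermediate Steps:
H(T) = -½ (H(T) = (¼)*(-2) = -½)
l(Q, s) = -Q/2
q(U, g) = -1 (q(U, g) = -½*2 = -1)
K = 17 (K = 8 + 9 = 17)
N(d) = -½
K + N(q(5, 6)) = 17 - ½ = 33/2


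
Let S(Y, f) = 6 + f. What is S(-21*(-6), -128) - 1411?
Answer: -1533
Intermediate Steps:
S(-21*(-6), -128) - 1411 = (6 - 128) - 1411 = -122 - 1411 = -1533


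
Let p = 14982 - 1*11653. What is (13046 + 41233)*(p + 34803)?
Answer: 2069766828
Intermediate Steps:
p = 3329 (p = 14982 - 11653 = 3329)
(13046 + 41233)*(p + 34803) = (13046 + 41233)*(3329 + 34803) = 54279*38132 = 2069766828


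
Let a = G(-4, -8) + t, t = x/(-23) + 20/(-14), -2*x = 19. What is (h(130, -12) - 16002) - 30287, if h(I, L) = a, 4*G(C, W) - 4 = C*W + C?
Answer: -14902809/322 ≈ -46282.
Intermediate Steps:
x = -19/2 (x = -½*19 = -19/2 ≈ -9.5000)
G(C, W) = 1 + C/4 + C*W/4 (G(C, W) = 1 + (C*W + C)/4 = 1 + (C + C*W)/4 = 1 + (C/4 + C*W/4) = 1 + C/4 + C*W/4)
t = -327/322 (t = -19/2/(-23) + 20/(-14) = -19/2*(-1/23) + 20*(-1/14) = 19/46 - 10/7 = -327/322 ≈ -1.0155)
a = 2249/322 (a = (1 + (¼)*(-4) + (¼)*(-4)*(-8)) - 327/322 = (1 - 1 + 8) - 327/322 = 8 - 327/322 = 2249/322 ≈ 6.9845)
h(I, L) = 2249/322
(h(130, -12) - 16002) - 30287 = (2249/322 - 16002) - 30287 = -5150395/322 - 30287 = -14902809/322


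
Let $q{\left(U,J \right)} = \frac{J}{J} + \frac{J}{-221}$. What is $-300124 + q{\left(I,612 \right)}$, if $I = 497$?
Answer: $- \frac{3901635}{13} \approx -3.0013 \cdot 10^{5}$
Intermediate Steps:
$q{\left(U,J \right)} = 1 - \frac{J}{221}$ ($q{\left(U,J \right)} = 1 + J \left(- \frac{1}{221}\right) = 1 - \frac{J}{221}$)
$-300124 + q{\left(I,612 \right)} = -300124 + \left(1 - \frac{36}{13}\right) = -300124 - \frac{23}{13} = - \frac{3901635}{13}$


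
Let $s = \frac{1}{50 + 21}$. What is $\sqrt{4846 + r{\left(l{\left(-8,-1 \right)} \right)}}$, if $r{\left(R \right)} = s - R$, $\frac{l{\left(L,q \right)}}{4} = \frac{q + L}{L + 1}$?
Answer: $\frac{\sqrt{1195738761}}{497} \approx 69.576$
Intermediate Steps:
$l{\left(L,q \right)} = \frac{4 \left(L + q\right)}{1 + L}$ ($l{\left(L,q \right)} = 4 \frac{q + L}{L + 1} = 4 \frac{L + q}{1 + L} = \frac{4 \left(L + q\right)}{1 + L}$)
$s = \frac{1}{71} \approx 0.014085$
$r{\left(R \right)} = \frac{1}{71} - R$
$\sqrt{4846 + r{\left(l{\left(-8,-1 \right)} \right)}} = \sqrt{4846 + \left(\frac{1}{71} - \frac{4 \left(-8 - 1\right)}{1 - 8}\right)} = \sqrt{4846 + \left(\frac{1}{71} - 4 \frac{1}{-7} \left(-9\right)\right)} = \sqrt{4846 + \left(\frac{1}{71} - 4 \left(- \frac{1}{7}\right) \left(-9\right)\right)} = \sqrt{4846 + \left(\frac{1}{71} - \frac{36}{7}\right)} = \sqrt{4846 - \frac{2549}{497}} = \sqrt{\frac{2405913}{497}} = \frac{\sqrt{1195738761}}{497}$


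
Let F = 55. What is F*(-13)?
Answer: -715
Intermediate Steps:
F*(-13) = 55*(-13) = -715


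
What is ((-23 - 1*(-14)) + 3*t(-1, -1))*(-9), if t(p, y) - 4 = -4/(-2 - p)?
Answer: -135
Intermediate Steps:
t(p, y) = 4 - 4/(-2 - p)
((-23 - 1*(-14)) + 3*t(-1, -1))*(-9) = ((-23 - 1*(-14)) + 3*(4*(3 - 1)/(2 - 1)))*(-9) = ((-23 + 14) + 3*(4*2/1))*(-9) = (-9 + 3*(4*1*2))*(-9) = (-9 + 3*8)*(-9) = (-9 + 24)*(-9) = 15*(-9) = -135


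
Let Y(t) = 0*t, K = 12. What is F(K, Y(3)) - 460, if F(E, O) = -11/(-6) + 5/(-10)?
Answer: -1376/3 ≈ -458.67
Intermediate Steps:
Y(t) = 0
F(E, O) = 4/3 (F(E, O) = -11*(-⅙) + 5*(-⅒) = 11/6 - ½ = 4/3)
F(K, Y(3)) - 460 = 4/3 - 460 = -1376/3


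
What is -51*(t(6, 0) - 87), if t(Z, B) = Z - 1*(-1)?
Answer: 4080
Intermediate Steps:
t(Z, B) = 1 + Z (t(Z, B) = Z + 1 = 1 + Z)
-51*(t(6, 0) - 87) = -51*((1 + 6) - 87) = -51*(7 - 87) = -51*(-80) = 4080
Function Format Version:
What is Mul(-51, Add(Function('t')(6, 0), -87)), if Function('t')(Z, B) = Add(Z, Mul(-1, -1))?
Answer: 4080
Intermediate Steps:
Function('t')(Z, B) = Add(1, Z) (Function('t')(Z, B) = Add(Z, 1) = Add(1, Z))
Mul(-51, Add(Function('t')(6, 0), -87)) = Mul(-51, Add(Add(1, 6), -87)) = Mul(-51, Add(7, -87)) = Mul(-51, -80) = 4080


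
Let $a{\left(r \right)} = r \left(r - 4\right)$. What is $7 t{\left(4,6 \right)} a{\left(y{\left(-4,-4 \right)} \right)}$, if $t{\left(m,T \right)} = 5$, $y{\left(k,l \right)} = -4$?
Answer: $1120$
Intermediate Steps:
$a{\left(r \right)} = r \left(-4 + r\right)$
$7 t{\left(4,6 \right)} a{\left(y{\left(-4,-4 \right)} \right)} = 7 \cdot 5 \left(- 4 \left(-4 - 4\right)\right) = 35 \left(\left(-4\right) \left(-8\right)\right) = 35 \cdot 32 = 1120$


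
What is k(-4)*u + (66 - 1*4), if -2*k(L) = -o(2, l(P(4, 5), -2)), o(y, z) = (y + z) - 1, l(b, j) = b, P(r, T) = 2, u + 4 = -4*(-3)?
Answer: 74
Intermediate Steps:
u = 8 (u = -4 - 4*(-3) = -4 + 12 = 8)
o(y, z) = -1 + y + z
k(L) = 3/2 (k(L) = -(-1)*(-1 + 2 + 2)/2 = -(-1)*3/2 = -1/2*(-3) = 3/2)
k(-4)*u + (66 - 1*4) = (3/2)*8 + (66 - 1*4) = 12 + (66 - 4) = 12 + 62 = 74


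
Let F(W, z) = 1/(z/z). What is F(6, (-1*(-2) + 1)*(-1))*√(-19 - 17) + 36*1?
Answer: 36 + 6*I ≈ 36.0 + 6.0*I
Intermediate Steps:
F(W, z) = 1 (F(W, z) = 1/1 = 1)
F(6, (-1*(-2) + 1)*(-1))*√(-19 - 17) + 36*1 = 1*√(-19 - 17) + 36*1 = 1*√(-36) + 36 = 1*(6*I) + 36 = 6*I + 36 = 36 + 6*I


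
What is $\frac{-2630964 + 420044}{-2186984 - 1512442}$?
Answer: $\frac{1105460}{1849713} \approx 0.59764$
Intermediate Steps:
$\frac{-2630964 + 420044}{-2186984 - 1512442} = - \frac{2210920}{-3699426} = \left(-2210920\right) \left(- \frac{1}{3699426}\right) = \frac{1105460}{1849713}$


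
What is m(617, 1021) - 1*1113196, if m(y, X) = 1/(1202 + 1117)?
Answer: -2581501523/2319 ≈ -1.1132e+6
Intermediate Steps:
m(y, X) = 1/2319
m(617, 1021) - 1*1113196 = 1/2319 - 1*1113196 = 1/2319 - 1113196 = -2581501523/2319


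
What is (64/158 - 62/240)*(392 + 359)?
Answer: 1044641/9480 ≈ 110.19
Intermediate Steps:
(64/158 - 62/240)*(392 + 359) = (64*(1/158) - 62*1/240)*751 = (32/79 - 31/120)*751 = (1391/9480)*751 = 1044641/9480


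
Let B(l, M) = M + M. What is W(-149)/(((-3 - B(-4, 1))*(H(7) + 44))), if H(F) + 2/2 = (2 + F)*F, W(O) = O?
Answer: 149/530 ≈ 0.28113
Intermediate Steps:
H(F) = -1 + F*(2 + F) (H(F) = -1 + (2 + F)*F = -1 + F*(2 + F))
B(l, M) = 2*M
W(-149)/(((-3 - B(-4, 1))*(H(7) + 44))) = -149*1/((-3 - 2)*((-1 + 7**2 + 2*7) + 44)) = -149*1/((-3 - 1*2)*((-1 + 49 + 14) + 44)) = -149*1/((-3 - 2)*(62 + 44)) = -149/((-5*106)) = -149/(-530) = -149*(-1/530) = 149/530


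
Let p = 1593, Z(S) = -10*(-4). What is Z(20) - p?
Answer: -1553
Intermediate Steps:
Z(S) = 40
Z(20) - p = 40 - 1*1593 = 40 - 1593 = -1553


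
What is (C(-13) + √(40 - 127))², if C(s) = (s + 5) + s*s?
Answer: (161 + I*√87)² ≈ 25834.0 + 3003.4*I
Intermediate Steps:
C(s) = 5 + s + s² (C(s) = (5 + s) + s² = 5 + s + s²)
(C(-13) + √(40 - 127))² = ((5 - 13 + (-13)²) + √(40 - 127))² = ((5 - 13 + 169) + √(-87))² = (161 + I*√87)²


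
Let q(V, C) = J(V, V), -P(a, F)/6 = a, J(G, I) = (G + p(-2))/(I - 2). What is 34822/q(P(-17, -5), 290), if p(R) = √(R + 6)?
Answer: 435275/13 ≈ 33483.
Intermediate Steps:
p(R) = √(6 + R)
J(G, I) = (2 + G)/(-2 + I) (J(G, I) = (G + √(6 - 2))/(I - 2) = (G + √4)/(-2 + I) = (G + 2)/(-2 + I) = (2 + G)/(-2 + I))
P(a, F) = -6*a
q(V, C) = (2 + V)/(-2 + V)
34822/q(P(-17, -5), 290) = 34822/(((2 - 6*(-17))/(-2 - 6*(-17)))) = 34822/(((2 + 102)/(-2 + 102))) = 34822/((104/100)) = 34822/(((1/100)*104)) = 34822/(26/25) = 34822*(25/26) = 435275/13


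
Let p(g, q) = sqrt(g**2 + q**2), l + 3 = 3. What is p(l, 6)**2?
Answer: 36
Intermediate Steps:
l = 0 (l = -3 + 3 = 0)
p(l, 6)**2 = (sqrt(0**2 + 6**2))**2 = (sqrt(0 + 36))**2 = (sqrt(36))**2 = 6**2 = 36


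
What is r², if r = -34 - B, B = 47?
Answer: 6561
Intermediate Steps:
r = -81 (r = -34 - 1*47 = -34 - 47 = -81)
r² = (-81)² = 6561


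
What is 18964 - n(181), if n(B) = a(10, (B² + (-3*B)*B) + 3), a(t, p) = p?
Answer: 84483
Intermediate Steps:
n(B) = 3 - 2*B² (n(B) = (B² + (-3*B)*B) + 3 = (B² - 3*B²) + 3 = -2*B² + 3 = 3 - 2*B²)
18964 - n(181) = 18964 - (3 - 2*181²) = 18964 - (3 - 2*32761) = 18964 - (3 - 65522) = 18964 - 1*(-65519) = 18964 + 65519 = 84483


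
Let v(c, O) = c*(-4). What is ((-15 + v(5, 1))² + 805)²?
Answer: 4120900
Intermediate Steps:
v(c, O) = -4*c
((-15 + v(5, 1))² + 805)² = ((-15 - 4*5)² + 805)² = ((-15 - 20)² + 805)² = ((-35)² + 805)² = (1225 + 805)² = 2030² = 4120900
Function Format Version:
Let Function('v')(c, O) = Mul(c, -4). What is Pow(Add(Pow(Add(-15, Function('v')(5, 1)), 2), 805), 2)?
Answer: 4120900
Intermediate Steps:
Function('v')(c, O) = Mul(-4, c)
Pow(Add(Pow(Add(-15, Function('v')(5, 1)), 2), 805), 2) = Pow(Add(Pow(Add(-15, Mul(-4, 5)), 2), 805), 2) = Pow(Add(Pow(Add(-15, -20), 2), 805), 2) = Pow(Add(Pow(-35, 2), 805), 2) = Pow(Add(1225, 805), 2) = Pow(2030, 2) = 4120900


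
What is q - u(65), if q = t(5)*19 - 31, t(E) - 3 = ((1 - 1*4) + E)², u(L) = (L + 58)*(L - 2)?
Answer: -7647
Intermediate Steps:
u(L) = (-2 + L)*(58 + L) (u(L) = (58 + L)*(-2 + L) = (-2 + L)*(58 + L))
t(E) = 3 + (-3 + E)² (t(E) = 3 + ((1 - 1*4) + E)² = 3 + ((1 - 4) + E)² = 3 + (-3 + E)²)
q = 102 (q = (3 + (-3 + 5)²)*19 - 31 = (3 + 2²)*19 - 31 = (3 + 4)*19 - 31 = 7*19 - 31 = 133 - 31 = 102)
q - u(65) = 102 - (-116 + 65² + 56*65) = 102 - (-116 + 4225 + 3640) = 102 - 1*7749 = 102 - 7749 = -7647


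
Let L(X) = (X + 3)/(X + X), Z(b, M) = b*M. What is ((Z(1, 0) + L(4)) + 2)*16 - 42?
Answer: 4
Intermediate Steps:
Z(b, M) = M*b
L(X) = (3 + X)/(2*X) (L(X) = (3 + X)/((2*X)) = (3 + X)*(1/(2*X)) = (3 + X)/(2*X))
((Z(1, 0) + L(4)) + 2)*16 - 42 = ((0*1 + (½)*(3 + 4)/4) + 2)*16 - 42 = ((0 + (½)*(¼)*7) + 2)*16 - 42 = ((0 + 7/8) + 2)*16 - 42 = (7/8 + 2)*16 - 42 = (23/8)*16 - 42 = 46 - 42 = 4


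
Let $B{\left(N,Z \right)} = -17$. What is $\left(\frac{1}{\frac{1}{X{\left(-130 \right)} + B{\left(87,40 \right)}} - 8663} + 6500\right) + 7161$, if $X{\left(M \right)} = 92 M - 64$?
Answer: $\frac{1424995072583}{104311184} \approx 13661.0$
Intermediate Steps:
$X{\left(M \right)} = -64 + 92 M$
$\left(\frac{1}{\frac{1}{X{\left(-130 \right)} + B{\left(87,40 \right)}} - 8663} + 6500\right) + 7161 = \left(\frac{1}{\frac{1}{\left(-64 + 92 \left(-130\right)\right) - 17} - 8663} + 6500\right) + 7161 = \left(\frac{1}{\frac{1}{\left(-64 - 11960\right) - 17} - 8663} + 6500\right) + 7161 = \left(\frac{1}{\frac{1}{-12024 - 17} - 8663} + 6500\right) + 7161 = \left(\frac{1}{\frac{1}{-12041} - 8663} + 6500\right) + 7161 = \left(\frac{1}{- \frac{1}{12041} - 8663} + 6500\right) + 7161 = \left(\frac{1}{- \frac{104311184}{12041}} + 6500\right) + 7161 = \left(- \frac{12041}{104311184} + 6500\right) + 7161 = \frac{678022683959}{104311184} + 7161 = \frac{1424995072583}{104311184}$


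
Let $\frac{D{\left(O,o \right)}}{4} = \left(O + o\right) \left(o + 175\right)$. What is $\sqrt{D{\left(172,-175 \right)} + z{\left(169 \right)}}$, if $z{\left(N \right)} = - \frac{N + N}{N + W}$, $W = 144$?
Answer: $\frac{13 i \sqrt{626}}{313} \approx 1.0392 i$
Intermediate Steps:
$D{\left(O,o \right)} = 4 \left(175 + o\right) \left(O + o\right)$ ($D{\left(O,o \right)} = 4 \left(O + o\right) \left(o + 175\right) = 4 \left(O + o\right) \left(175 + o\right) = 4 \left(175 + o\right) \left(O + o\right)$)
$z{\left(N \right)} = - \frac{2 N}{144 + N}$ ($z{\left(N \right)} = - \frac{N + N}{N + 144} = - \frac{2 N}{144 + N}$)
$\sqrt{D{\left(172,-175 \right)} + z{\left(169 \right)}} = \sqrt{\left(4 \left(-175\right)^{2} + 700 \cdot 172 + 700 \left(-175\right) + 4 \cdot 172 \left(-175\right)\right) - \frac{338}{144 + 169}} = \sqrt{\left(4 \cdot 30625 + 120400 - 122500 - 120400\right) - \frac{338}{313}} = \sqrt{\left(122500 + 120400 - 122500 - 120400\right) - 338 \cdot \frac{1}{313}} = \sqrt{0 - \frac{338}{313}} = \sqrt{- \frac{338}{313}} = \frac{13 i \sqrt{626}}{313}$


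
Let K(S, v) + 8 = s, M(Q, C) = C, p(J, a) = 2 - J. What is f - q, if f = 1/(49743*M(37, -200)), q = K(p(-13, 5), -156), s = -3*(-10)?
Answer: -218869201/9948600 ≈ -22.000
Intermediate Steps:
s = 30
K(S, v) = 22 (K(S, v) = -8 + 30 = 22)
q = 22
f = -1/9948600 (f = 1/(49743*(-200)) = (1/49743)*(-1/200) = -1/9948600 ≈ -1.0052e-7)
f - q = -1/9948600 - 1*22 = -1/9948600 - 22 = -218869201/9948600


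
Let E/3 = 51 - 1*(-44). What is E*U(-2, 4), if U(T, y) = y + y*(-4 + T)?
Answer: -5700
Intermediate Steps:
E = 285 (E = 3*(51 - 1*(-44)) = 3*(51 + 44) = 3*95 = 285)
E*U(-2, 4) = 285*(4*(-3 - 2)) = 285*(4*(-5)) = 285*(-20) = -5700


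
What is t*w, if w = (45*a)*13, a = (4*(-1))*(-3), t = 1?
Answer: 7020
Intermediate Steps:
a = 12 (a = -4*(-3) = 12)
w = 7020 (w = (45*12)*13 = 540*13 = 7020)
t*w = 1*7020 = 7020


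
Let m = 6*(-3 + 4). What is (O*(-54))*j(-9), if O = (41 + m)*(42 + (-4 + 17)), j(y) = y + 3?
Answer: 837540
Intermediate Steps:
m = 6 (m = 6*1 = 6)
j(y) = 3 + y
O = 2585 (O = (41 + 6)*(42 + (-4 + 17)) = 47*(42 + 13) = 47*55 = 2585)
(O*(-54))*j(-9) = (2585*(-54))*(3 - 9) = -139590*(-6) = 837540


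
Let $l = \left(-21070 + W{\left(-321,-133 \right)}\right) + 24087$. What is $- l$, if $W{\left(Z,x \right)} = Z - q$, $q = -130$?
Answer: $-2826$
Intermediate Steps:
$W{\left(Z,x \right)} = 130 + Z$ ($W{\left(Z,x \right)} = Z - -130 = Z + 130 = 130 + Z$)
$l = 2826$ ($l = \left(-21070 + \left(130 - 321\right)\right) + 24087 = \left(-21070 - 191\right) + 24087 = -21261 + 24087 = 2826$)
$- l = \left(-1\right) 2826 = -2826$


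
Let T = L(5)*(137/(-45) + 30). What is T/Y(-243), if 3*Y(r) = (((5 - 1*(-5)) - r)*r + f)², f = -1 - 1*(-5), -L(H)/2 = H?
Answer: -2426/11337526875 ≈ -2.1398e-7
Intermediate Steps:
L(H) = -2*H
f = 4 (f = -1 + 5 = 4)
Y(r) = (4 + r*(10 - r))²/3 (Y(r) = (((5 - 1*(-5)) - r)*r + 4)²/3 = (((5 + 5) - r)*r + 4)²/3 = ((10 - r)*r + 4)²/3 = (r*(10 - r) + 4)²/3 = (4 + r*(10 - r))²/3)
T = -2426/9 (T = (-2*5)*(137/(-45) + 30) = -10*(137*(-1/45) + 30) = -10*(-137/45 + 30) = -10*1213/45 = -2426/9 ≈ -269.56)
T/Y(-243) = -2426*3/(4 - 1*(-243)² + 10*(-243))²/9 = -2426*3/(4 - 1*59049 - 2430)²/9 = -2426*3/(4 - 59049 - 2430)²/9 = -2426/(9*((⅓)*(-61475)²)) = -2426/(9*((⅓)*3779175625)) = -2426/(9*3779175625/3) = -2426/9*3/3779175625 = -2426/11337526875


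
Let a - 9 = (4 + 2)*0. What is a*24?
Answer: 216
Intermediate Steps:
a = 9 (a = 9 + (4 + 2)*0 = 9 + 6*0 = 9 + 0 = 9)
a*24 = 9*24 = 216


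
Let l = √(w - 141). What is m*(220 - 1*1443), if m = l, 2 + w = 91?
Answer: -2446*I*√13 ≈ -8819.2*I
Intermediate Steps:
w = 89 (w = -2 + 91 = 89)
l = 2*I*√13 (l = √(89 - 141) = √(-52) = 2*I*√13 ≈ 7.2111*I)
m = 2*I*√13 ≈ 7.2111*I
m*(220 - 1*1443) = (2*I*√13)*(220 - 1*1443) = (2*I*√13)*(220 - 1443) = (2*I*√13)*(-1223) = -2446*I*√13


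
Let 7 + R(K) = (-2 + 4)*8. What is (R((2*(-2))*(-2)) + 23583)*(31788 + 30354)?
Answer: 1466054064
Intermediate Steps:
R(K) = 9 (R(K) = -7 + (-2 + 4)*8 = -7 + 2*8 = -7 + 16 = 9)
(R((2*(-2))*(-2)) + 23583)*(31788 + 30354) = (9 + 23583)*(31788 + 30354) = 23592*62142 = 1466054064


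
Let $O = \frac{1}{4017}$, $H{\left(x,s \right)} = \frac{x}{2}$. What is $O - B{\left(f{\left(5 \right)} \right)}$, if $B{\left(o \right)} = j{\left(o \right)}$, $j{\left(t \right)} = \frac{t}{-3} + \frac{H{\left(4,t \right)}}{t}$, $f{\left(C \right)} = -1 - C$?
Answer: $- \frac{6694}{4017} \approx -1.6664$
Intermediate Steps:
$H{\left(x,s \right)} = \frac{x}{2}$ ($H{\left(x,s \right)} = x \frac{1}{2} = \frac{x}{2}$)
$j{\left(t \right)} = \frac{2}{t} - \frac{t}{3}$ ($j{\left(t \right)} = \frac{t}{-3} + \frac{\frac{1}{2} \cdot 4}{t} = t \left(- \frac{1}{3}\right) + \frac{2}{t} = - \frac{t}{3} + \frac{2}{t} = \frac{2}{t} - \frac{t}{3}$)
$B{\left(o \right)} = \frac{2}{o} - \frac{o}{3}$
$O = \frac{1}{4017} \approx 0.00024894$
$O - B{\left(f{\left(5 \right)} \right)} = \frac{1}{4017} - \left(\frac{2}{-1 - 5} - \frac{-1 - 5}{3}\right) = \frac{1}{4017} - \left(\frac{2}{-6} - -2\right) = \frac{1}{4017} - \left(2 \left(- \frac{1}{6}\right) + 2\right) = \frac{1}{4017} - \left(- \frac{1}{3} + 2\right) = \frac{1}{4017} - \frac{5}{3} = - \frac{6694}{4017}$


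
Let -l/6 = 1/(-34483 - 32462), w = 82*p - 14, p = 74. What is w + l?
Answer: 135095012/22315 ≈ 6054.0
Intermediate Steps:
w = 6054 (w = 82*74 - 14 = 6068 - 14 = 6054)
l = 2/22315 (l = -6/(-34483 - 32462) = -6/(-66945) = -6*(-1/66945) = 2/22315 ≈ 8.9626e-5)
w + l = 6054 + 2/22315 = 135095012/22315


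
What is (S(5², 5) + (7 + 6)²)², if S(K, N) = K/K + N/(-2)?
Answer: 112225/4 ≈ 28056.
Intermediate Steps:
S(K, N) = 1 - N/2 (S(K, N) = 1 + N*(-½) = 1 - N/2)
(S(5², 5) + (7 + 6)²)² = ((1 - ½*5) + (7 + 6)²)² = ((1 - 5/2) + 13²)² = (-3/2 + 169)² = (335/2)² = 112225/4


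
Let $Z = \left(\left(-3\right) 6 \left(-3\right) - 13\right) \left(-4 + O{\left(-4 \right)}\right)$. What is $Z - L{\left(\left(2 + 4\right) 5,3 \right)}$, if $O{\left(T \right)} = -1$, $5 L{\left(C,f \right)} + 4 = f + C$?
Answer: $- \frac{1054}{5} \approx -210.8$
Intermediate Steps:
$L{\left(C,f \right)} = - \frac{4}{5} + \frac{C}{5} + \frac{f}{5}$ ($L{\left(C,f \right)} = - \frac{4}{5} + \frac{f + C}{5} = - \frac{4}{5} + \frac{C + f}{5} = - \frac{4}{5} + \left(\frac{C}{5} + \frac{f}{5}\right) = - \frac{4}{5} + \frac{C}{5} + \frac{f}{5}$)
$Z = -205$ ($Z = \left(\left(-3\right) 6 \left(-3\right) - 13\right) \left(-4 - 1\right) = \left(\left(-18\right) \left(-3\right) - 13\right) \left(-5\right) = \left(54 - 13\right) \left(-5\right) = 41 \left(-5\right) = -205$)
$Z - L{\left(\left(2 + 4\right) 5,3 \right)} = -205 - \left(- \frac{4}{5} + \frac{\left(2 + 4\right) 5}{5} + \frac{1}{5} \cdot 3\right) = -205 - \left(- \frac{4}{5} + \frac{6 \cdot 5}{5} + \frac{3}{5}\right) = -205 - \left(- \frac{4}{5} + \frac{1}{5} \cdot 30 + \frac{3}{5}\right) = -205 - \left(- \frac{4}{5} + 6 + \frac{3}{5}\right) = -205 - \frac{29}{5} = - \frac{1054}{5}$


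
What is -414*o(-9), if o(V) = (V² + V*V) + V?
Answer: -63342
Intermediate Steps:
o(V) = V + 2*V² (o(V) = (V² + V²) + V = 2*V² + V = V + 2*V²)
-414*o(-9) = -(-3726)*(1 + 2*(-9)) = -(-3726)*(1 - 18) = -(-3726)*(-17) = -414*153 = -63342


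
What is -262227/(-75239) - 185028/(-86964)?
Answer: 3060469210/545257033 ≈ 5.6129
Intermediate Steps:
-262227/(-75239) - 185028/(-86964) = -262227*(-1/75239) - 185028*(-1/86964) = 262227/75239 + 15419/7247 = 3060469210/545257033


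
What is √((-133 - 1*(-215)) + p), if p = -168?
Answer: I*√86 ≈ 9.2736*I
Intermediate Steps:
√((-133 - 1*(-215)) + p) = √((-133 - 1*(-215)) - 168) = √((-133 + 215) - 168) = √(82 - 168) = √(-86) = I*√86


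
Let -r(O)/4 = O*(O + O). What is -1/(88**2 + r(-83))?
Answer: 1/47368 ≈ 2.1111e-5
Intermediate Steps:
r(O) = -8*O**2 (r(O) = -4*O*(O + O) = -4*O*2*O = -8*O**2)
-1/(88**2 + r(-83)) = -1/(88**2 - 8*(-83)**2) = -1/(7744 - 8*6889) = -1/(7744 - 55112) = -1/(-47368) = -1*(-1/47368) = 1/47368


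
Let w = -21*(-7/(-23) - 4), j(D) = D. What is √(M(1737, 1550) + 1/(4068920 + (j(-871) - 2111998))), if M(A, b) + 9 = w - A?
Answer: 50*I*√150082971346946/14996391 ≈ 40.846*I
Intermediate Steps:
w = 1785/23 (w = -21*(-7*(-1/23) - 4) = -21*(7/23 - 4) = -21*(-85/23) = 1785/23 ≈ 77.609)
M(A, b) = 1578/23 - A (M(A, b) = -9 + (1785/23 - A) = 1578/23 - A)
√(M(1737, 1550) + 1/(4068920 + (j(-871) - 2111998))) = √((1578/23 - 1*1737) + 1/(4068920 + (-871 - 2111998))) = √((1578/23 - 1737) + 1/(4068920 - 2112869)) = √(-38373/23 + 1/1956051) = √(-75059545000/44989173) = 50*I*√150082971346946/14996391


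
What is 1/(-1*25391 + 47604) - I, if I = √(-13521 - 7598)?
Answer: 1/22213 - 7*I*√431 ≈ 4.5019e-5 - 145.32*I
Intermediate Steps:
I = 7*I*√431 (I = √(-21119) = 7*I*√431 ≈ 145.32*I)
1/(-1*25391 + 47604) - I = 1/(-1*25391 + 47604) - 7*I*√431 = 1/(-25391 + 47604) - 7*I*√431 = 1/22213 - 7*I*√431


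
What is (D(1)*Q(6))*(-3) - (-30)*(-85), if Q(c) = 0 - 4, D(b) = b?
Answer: -2538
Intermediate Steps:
Q(c) = -4
(D(1)*Q(6))*(-3) - (-30)*(-85) = (1*(-4))*(-3) - (-30)*(-85) = -4*(-3) - 1*2550 = 12 - 2550 = -2538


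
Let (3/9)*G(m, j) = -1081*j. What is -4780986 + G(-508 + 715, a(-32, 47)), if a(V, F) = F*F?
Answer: -11944773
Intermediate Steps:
a(V, F) = F²
G(m, j) = -3243*j (G(m, j) = 3*(-1081*j) = -3243*j)
-4780986 + G(-508 + 715, a(-32, 47)) = -4780986 - 3243*47² = -4780986 - 3243*2209 = -4780986 - 7163787 = -11944773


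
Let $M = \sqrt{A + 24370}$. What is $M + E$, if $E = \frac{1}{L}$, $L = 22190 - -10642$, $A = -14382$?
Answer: $\frac{1}{32832} + 2 \sqrt{2497} \approx 99.94$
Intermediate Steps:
$L = 32832$ ($L = 22190 + 10642 = 32832$)
$E = \frac{1}{32832} \approx 3.0458 \cdot 10^{-5}$
$M = 2 \sqrt{2497}$ ($M = \sqrt{-14382 + 24370} = \sqrt{9988} = 2 \sqrt{2497} \approx 99.94$)
$M + E = 2 \sqrt{2497} + \frac{1}{32832} = \frac{1}{32832} + 2 \sqrt{2497}$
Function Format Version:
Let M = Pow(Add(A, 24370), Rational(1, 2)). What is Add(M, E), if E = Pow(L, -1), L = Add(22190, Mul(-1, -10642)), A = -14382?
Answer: Add(Rational(1, 32832), Mul(2, Pow(2497, Rational(1, 2)))) ≈ 99.940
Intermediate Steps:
L = 32832 (L = Add(22190, 10642) = 32832)
E = Rational(1, 32832) (E = Pow(32832, -1) = Rational(1, 32832) ≈ 3.0458e-5)
M = Mul(2, Pow(2497, Rational(1, 2))) (M = Pow(Add(-14382, 24370), Rational(1, 2)) = Pow(9988, Rational(1, 2)) = Mul(2, Pow(2497, Rational(1, 2))) ≈ 99.940)
Add(M, E) = Add(Mul(2, Pow(2497, Rational(1, 2))), Rational(1, 32832)) = Add(Rational(1, 32832), Mul(2, Pow(2497, Rational(1, 2))))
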